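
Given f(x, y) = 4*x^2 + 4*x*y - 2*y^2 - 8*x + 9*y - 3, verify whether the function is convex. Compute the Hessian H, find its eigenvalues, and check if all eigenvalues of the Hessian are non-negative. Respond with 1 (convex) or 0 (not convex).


The Hessian of f(x,y) = 4*x^2 + 4*x*y - 2*y^2 - 8*x + 9*y - 3 is:
H = [[8, 4], [4, -4]]
Trace = 8 - 4 = 4
Determinant = 8*-4 - (4)^2 = -48
Discriminant = (4)^2 - 4*-48 = 208.0
Eigenvalues: lambda_1 = -5.2111, lambda_2 = 9.2111
The function is not convex.

0


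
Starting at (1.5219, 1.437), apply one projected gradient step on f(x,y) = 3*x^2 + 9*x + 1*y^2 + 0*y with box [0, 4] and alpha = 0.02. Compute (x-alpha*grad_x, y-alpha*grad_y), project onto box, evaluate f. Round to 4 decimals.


Step 1: Compute gradient at (1.5219, 1.437).
grad_x = 2*3*1.5219 + 9 = 18.1314
grad_y = 2*1*1.437 + 0 = 2.874
Step 2: Gradient step.
x_raw = 1.5219 - 0.02*18.1314 = 1.1593
y_raw = 1.437 - 0.02*2.874 = 1.3795
Step 3: Project onto [0, 4].
x_proj = clip(1.1593) = 1.1593
y_proj = clip(1.3795) = 1.3795
Step 4: Evaluate f.
f(1.1593, 1.3795) = 16.3683


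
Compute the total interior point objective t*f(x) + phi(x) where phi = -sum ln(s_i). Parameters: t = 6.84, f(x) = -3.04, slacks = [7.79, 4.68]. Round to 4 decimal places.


Step 1: Compute log-barrier.
ln values: [2.0528, 1.5433]
phi = -(2.0528 + 1.5433) = -3.5961
Step 2: Compute augmented objective.
t*f(x) = 6.84*-3.04 = -20.7936
Total = -20.7936 - 3.5961 = -24.3897


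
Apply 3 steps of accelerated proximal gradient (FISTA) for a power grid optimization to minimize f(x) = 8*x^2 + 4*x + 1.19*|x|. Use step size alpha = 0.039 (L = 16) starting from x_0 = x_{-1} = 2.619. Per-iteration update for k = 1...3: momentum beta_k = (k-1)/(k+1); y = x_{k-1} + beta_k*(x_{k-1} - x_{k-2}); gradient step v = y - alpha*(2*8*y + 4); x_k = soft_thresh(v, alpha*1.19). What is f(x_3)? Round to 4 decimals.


FISTA on f(x) = 8*x^2 + 4*x + 1.19*|x|
L = 16, alpha = 0.039
Iteration 1: beta = 0.0, y = 2.619 + 0.0*(2.619 - 2.619) = 2.619
  grad(y) = 45.904, v = y - alpha*grad = 0.8287
  prox(v) = soft_thresh(0.8287, 0.0464) = 0.7823
Iteration 2: beta = 0.3333, y = 0.7823 + 0.3333*(0.7823 - 2.619) = 0.1701
  grad(y) = 6.7218, v = y - alpha*grad = -0.092
  prox(v) = soft_thresh(-0.092, 0.0464) = -0.0456
Iteration 3: beta = 0.5, y = -0.0456 + 0.5*(-0.0456 - 0.7823) = -0.4596
  grad(y) = -3.3537, v = y - alpha*grad = -0.3288
  prox(v) = soft_thresh(-0.3288, 0.0464) = -0.2824
f(x_3) = 8*(-0.2824)^2 + 4*(-0.2824) + 1.19*|-0.2824| = -0.1555


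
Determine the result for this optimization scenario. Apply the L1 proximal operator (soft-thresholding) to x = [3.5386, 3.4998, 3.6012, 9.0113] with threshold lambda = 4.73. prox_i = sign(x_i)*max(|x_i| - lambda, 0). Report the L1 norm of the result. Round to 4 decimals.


Soft-thresholding with lambda = 4.73:
prox(3.5386) = sign(3.5386)*max(|3.5386| - 4.73, 0) = 0.0
prox(3.4998) = sign(3.4998)*max(|3.4998| - 4.73, 0) = 0.0
prox(3.6012) = sign(3.6012)*max(|3.6012| - 4.73, 0) = 0.0
prox(9.0113) = sign(9.0113)*max(|9.0113| - 4.73, 0) = 4.2813
prox(x) = [0.0, 0.0, 0.0, 4.2813]
||prox(x)||_1 = 0.0 + 0.0 + 0.0 + 4.2813 = 4.2813


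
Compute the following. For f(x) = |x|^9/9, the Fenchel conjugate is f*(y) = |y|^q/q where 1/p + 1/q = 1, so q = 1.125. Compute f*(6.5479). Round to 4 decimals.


The conjugate exponent q satisfies 1/p + 1/q = 1.
p = 9, so q = 9/(9 - 1) = 1.125
|y|^q = 6.5479^1.125 = 8.2816
f*(6.5479) = 8.2816 / 1.125 = 7.3614


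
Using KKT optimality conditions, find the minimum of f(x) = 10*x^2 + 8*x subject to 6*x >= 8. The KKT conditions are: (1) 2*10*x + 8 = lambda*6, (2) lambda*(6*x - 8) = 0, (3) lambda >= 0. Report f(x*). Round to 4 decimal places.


Step 1: Try lambda = 0 (constraint inactive).
x_unc = -8/(2*10) = -0.4
Check: 6*-0.4 = -2.4 < 8 -- violated!
Step 2: Constraint must be active: 6*x = 8
x* = 8/6 = 4/3 = 1.3333 (rounded; the exact value 4/3 is used below)
lambda = (2*10*(4/3) + 8)/6 = 5.7778
Step 3: Compute optimal value.
f(x*) = 10*(4/3)^2 + 8*(4/3) = 28.4444


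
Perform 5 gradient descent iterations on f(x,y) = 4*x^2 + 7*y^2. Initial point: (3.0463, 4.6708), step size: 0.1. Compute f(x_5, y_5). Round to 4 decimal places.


Gradient descent on f(x,y) = 4*x^2 + 7*y^2.
Starting point: (3.0463, 4.6708), alpha = 0.1
Step 1: grad_x = 2*4*3.0463 = 24.3704, grad_y = 2*7*4.6708 = 65.3912
  x_1 = 3.0463 - 0.1*24.3704 = 0.6093
  y_1 = 4.6708 - 0.1*65.3912 = -1.8683
Step 2: grad_x = 2*4*0.6093 = 4.8741, grad_y = 2*7*-1.8683 = -26.1565
  x_2 = 0.6093 - 0.1*4.8741 = 0.1219
  y_2 = -1.8683 - 0.1*-26.1565 = 0.7473
Step 3: grad_x = 2*4*0.1219 = 0.9748, grad_y = 2*7*0.7473 = 10.4626
  x_3 = 0.1219 - 0.1*0.9748 = 0.0244
  y_3 = 0.7473 - 0.1*10.4626 = -0.2989
Step 4: grad_x = 2*4*0.0244 = 0.195, grad_y = 2*7*-0.2989 = -4.185
  x_4 = 0.0244 - 0.1*0.195 = 0.0049
  y_4 = -0.2989 - 0.1*-4.185 = 0.1196
Step 5: grad_x = 2*4*0.0049 = 0.039, grad_y = 2*7*0.1196 = 1.674
  x_5 = 0.0049 - 0.1*0.039 = 0.001
  y_5 = 0.1196 - 0.1*1.674 = -0.0478
f(0.001, -0.0478) = 4*0.001^2 + 7*(-0.0478)^2 = 0.016


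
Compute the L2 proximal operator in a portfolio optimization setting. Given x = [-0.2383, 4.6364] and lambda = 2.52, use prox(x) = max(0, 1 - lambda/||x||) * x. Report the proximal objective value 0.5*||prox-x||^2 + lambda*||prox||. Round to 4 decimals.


Step 1: Compute ||x||.
||x|| = 4.6425
Step 2: Compute scaling factor.
scale = max(0, 1 - 2.52/4.6425) = 0.4572
Step 3: prox(x) = [-0.1089, 2.1197]
||prox(x)|| = 2.1225
Step 4: Proximal objective.
0.5*||prox-x||^2 = 3.1752
lambda*||prox|| = 5.3487
Total = 8.524


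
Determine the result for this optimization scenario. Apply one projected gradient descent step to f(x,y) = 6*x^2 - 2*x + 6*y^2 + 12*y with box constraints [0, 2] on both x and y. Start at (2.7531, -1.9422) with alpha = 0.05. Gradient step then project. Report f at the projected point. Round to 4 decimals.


Step 1: Compute gradient at (2.7531, -1.9422).
grad_x = 2*6*2.7531 - 2 = 31.0372
grad_y = 2*6*-1.9422 + 12 = -11.3064
Step 2: Gradient step.
x_raw = 2.7531 - 0.05*31.0372 = 1.2012
y_raw = -1.9422 - 0.05*-11.3064 = -1.3769
Step 3: Project onto [0, 2].
x_proj = clip(1.2012) = 1.2012
y_proj = clip(-1.3769) = 0.0
Step 4: Evaluate f.
f(1.2012, 0.0) = 6.2554


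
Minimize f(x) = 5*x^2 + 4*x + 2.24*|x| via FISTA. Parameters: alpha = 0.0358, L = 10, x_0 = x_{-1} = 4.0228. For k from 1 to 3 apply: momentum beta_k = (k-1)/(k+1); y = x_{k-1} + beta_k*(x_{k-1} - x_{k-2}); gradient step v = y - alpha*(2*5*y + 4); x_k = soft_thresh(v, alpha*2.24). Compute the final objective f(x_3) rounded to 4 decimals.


FISTA on f(x) = 5*x^2 + 4*x + 2.24*|x|
L = 10, alpha = 0.0358
Iteration 1: beta = 0.0, y = 4.0228 + 0.0*(4.0228 - 4.0228) = 4.0228
  grad(y) = 44.228, v = y - alpha*grad = 2.4394
  prox(v) = soft_thresh(2.4394, 0.0802) = 2.3592
Iteration 2: beta = 0.3333, y = 2.3592 + 0.3333*(2.3592 - 4.0228) = 1.8047
  grad(y) = 22.0473, v = y - alpha*grad = 1.0154
  prox(v) = soft_thresh(1.0154, 0.0802) = 0.9352
Iteration 3: beta = 0.5, y = 0.9352 + 0.5*(0.9352 - 2.3592) = 0.2232
  grad(y) = 6.2324, v = y - alpha*grad = 0.0001
  prox(v) = soft_thresh(0.0001, 0.0802) = 0.0
f(x_3) = 5*0.0^2 + 4*0.0 + 2.24*|0.0| = 0.0


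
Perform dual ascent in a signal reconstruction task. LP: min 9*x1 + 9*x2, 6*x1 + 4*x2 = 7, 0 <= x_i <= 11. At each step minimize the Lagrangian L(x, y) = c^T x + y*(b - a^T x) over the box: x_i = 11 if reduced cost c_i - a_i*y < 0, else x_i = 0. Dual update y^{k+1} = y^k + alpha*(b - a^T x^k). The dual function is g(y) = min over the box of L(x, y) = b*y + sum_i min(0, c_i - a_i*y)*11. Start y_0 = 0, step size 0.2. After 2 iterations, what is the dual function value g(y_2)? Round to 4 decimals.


Dual ascent for LP: min 9*x1 + 9*x2, 6*x1 + 4*x2 = 7, 0 <= x_i <= 11
Step 1: y^k = 0.0, reduced costs: (9.0, 9.0)
  x^k = (0.0, 0.0), subgradient = b - a^T x = 7.0
  y^{k+1} = 0.0 + 0.2*7.0 = 1.4
Step 2: y^k = 1.4, reduced costs: (0.6, 3.4)
  x^k = (0.0, 0.0), subgradient = b - a^T x = 7.0
  y^{k+1} = 1.4 + 0.2*7.0 = 2.8
Dual objective at y_2 = 2.8: reduced costs (-7.8, -2.2), box minimizer x = (11.0, 11.0)
g(y_2) = b*y + (c1 - a1*y)*x1 + (c2 - a2*y)*x2 = 7*2.8 + (-7.8)*11.0 + (-2.2)*11.0 = 19.6 - 85.8 - 24.2 = -90.4


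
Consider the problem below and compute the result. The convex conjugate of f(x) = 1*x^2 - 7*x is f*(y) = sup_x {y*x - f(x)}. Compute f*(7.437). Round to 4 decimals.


f*(y) = sup_x {y*x - a*x^2 - b*x} = sup_x {(y-b)*x - a*x^2}
FOC: (y - b) - 2a*x = 0 => x* = (y - b)/(2a)
x* = (7.437 + 7)/(2*1) = 7.2185
f*(7.437) = (y-b)^2/(4a) = (7.437 + 7)^2/(4*1)
= 208.427/4 = 52.1067


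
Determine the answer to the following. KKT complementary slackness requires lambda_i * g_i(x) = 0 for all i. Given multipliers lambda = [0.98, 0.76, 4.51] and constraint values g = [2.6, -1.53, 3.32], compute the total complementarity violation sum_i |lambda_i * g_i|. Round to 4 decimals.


KKT complementary slackness check:
lambda_1 * g_1 = 0.98 * 2.6 = 2.548
lambda_2 * g_2 = 0.76 * -1.53 = -1.1628
lambda_3 * g_3 = 4.51 * 3.32 = 14.9732
Total violation = 2.548 + 1.1628 + 14.9732 = 18.684


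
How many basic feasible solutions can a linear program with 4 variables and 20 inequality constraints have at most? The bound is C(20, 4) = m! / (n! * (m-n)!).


Each vertex corresponds to some choice of n active constraints out of m, so the number of vertices is at most C(m, n) = m! / (n!(m-n)!).
m = 20, n = 4
Numerator: 20 * 19 * 18 * 17
Denominator: 4! = 24
C(20, 4) = 4845


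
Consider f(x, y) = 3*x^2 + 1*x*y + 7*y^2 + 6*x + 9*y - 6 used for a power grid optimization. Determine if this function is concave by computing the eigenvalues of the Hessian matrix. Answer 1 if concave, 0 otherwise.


The Hessian of f(x,y) = 3*x^2 + 1*x*y + 7*y^2 + 6*x + 9*y - 6 is:
H = [[6, 1], [1, 14]]
Trace = 6 + 14 = 20
Determinant = 6*14 - (1)^2 = 83
Discriminant = (20)^2 - 4*83 = 68.0
Eigenvalues: lambda_1 = 5.8769, lambda_2 = 14.1231
The function is not concave.

0


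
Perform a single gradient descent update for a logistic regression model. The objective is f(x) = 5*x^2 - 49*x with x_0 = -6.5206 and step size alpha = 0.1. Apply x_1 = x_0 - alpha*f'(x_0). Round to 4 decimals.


We compute the gradient at x_0 and apply the update.
f'(x) = 10*x - 49
f'(-6.5206) = 10*-6.5206 - 49 = -114.206
x_1 = -6.5206 - 0.1*-114.206 = 4.9


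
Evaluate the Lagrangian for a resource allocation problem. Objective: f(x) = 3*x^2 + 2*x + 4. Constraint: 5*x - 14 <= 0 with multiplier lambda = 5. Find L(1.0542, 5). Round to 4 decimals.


Step 1: Evaluate f(x).
f(1.0542) = 3*1.0542^2 + 2*1.0542 + 4 = 9.4424
Step 2: Evaluate g(x).
g(1.0542) = 5*1.0542 - 14 = -8.729
Step 3: Compute Lagrangian.
L = 9.4424 + 5*-8.729 = -34.2026


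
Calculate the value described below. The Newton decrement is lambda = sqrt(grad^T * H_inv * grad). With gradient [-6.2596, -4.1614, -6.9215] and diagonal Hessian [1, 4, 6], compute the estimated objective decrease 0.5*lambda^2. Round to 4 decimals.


Step 1: H is diagonal, so H^(-1) * g = [-6.2596, -1.0404, -1.1536].
Step 2: g^T H^(-1) g = sum_i g_i^2 / H_ii
  = (-6.2596)^2/1 + (-4.1614)^2/4 + (-6.9215)^2/6
  = 39.1826 + 4.3293 + 7.9845 = 51.4964
Step 3: Objective decrease = 0.5 * g^T H^(-1) g = 25.7482


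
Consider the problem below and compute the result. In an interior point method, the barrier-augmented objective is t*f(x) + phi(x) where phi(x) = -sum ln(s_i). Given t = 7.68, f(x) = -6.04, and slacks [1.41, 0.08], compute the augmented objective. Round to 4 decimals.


Step 1: Compute log-barrier.
ln values: [0.3436, -2.5257]
phi = -(0.3436 - 2.5257) = 2.1821
Step 2: Compute augmented objective.
t*f(x) = 7.68*-6.04 = -46.3872
Total = -46.3872 + 2.1821 = -44.2051


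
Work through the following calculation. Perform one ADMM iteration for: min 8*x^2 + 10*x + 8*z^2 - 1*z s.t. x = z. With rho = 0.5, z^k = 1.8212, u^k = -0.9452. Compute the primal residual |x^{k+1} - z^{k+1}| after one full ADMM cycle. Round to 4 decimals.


ADMM iteration with rho = 0.5, z^k = 1.8212, u^k = -0.9452
Step 1: x-update.
Minimize 8*x^2 + 10*x + (0.5/2)*(x - 1.8212 - 0.9452)^2
FOC: (2*8 + 0.5)*x = -10 + 0.5*(1.8212 + 0.9452)
x^{k+1} = -0.5222
Step 2: z-update.
Minimize 8*z^2 - 1*z + (0.5/2)*(-0.5222 - z - 0.9452)^2
FOC: (2*8 + 0.5)*z = 1 + 0.5*(-0.5222 - 0.9452)
z^{k+1} = 0.0161
Step 3: u-update.
u^{k+1} = -0.9452 - 0.5222 - 0.0161 = -1.4836
Step 4: Primal residual = |-0.5222 - 0.0161| = 0.5384


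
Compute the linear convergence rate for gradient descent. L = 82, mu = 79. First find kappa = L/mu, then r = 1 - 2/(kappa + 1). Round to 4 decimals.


Step 1: Compute the condition number.
kappa = L/mu = 82/79 = 1.038
Step 2: Compute the convergence rate.
r = 1 - 2/(kappa + 1) = 1 - 2*mu/(L + mu) = (L - mu)/(L + mu) = 3/161 = 0.0186


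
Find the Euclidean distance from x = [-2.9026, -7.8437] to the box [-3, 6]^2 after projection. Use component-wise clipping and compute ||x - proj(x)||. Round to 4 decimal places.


Project each component onto [-3, 6].
clip(-2.9026) = -2.9026, clip(-7.8437) = -3.0
Projection = [-2.9026, -3.0]
Squared diffs: [0.0, 23.4614]
Distance = sqrt(23.4614) = 4.8437


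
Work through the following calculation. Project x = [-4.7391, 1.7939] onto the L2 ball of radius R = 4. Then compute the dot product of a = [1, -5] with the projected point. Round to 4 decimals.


Step 1: Compute ||x|| (intermediates to 6 decimals).
||x|| = sqrt((-4.7391)^2 + 1.7939^2) = 5.067262
Step 2: Project.
Since ||x|| > R, scale = R/||x|| = 4/5.067262 = 0.789381, proj(x) = scale * x
proj(x) = [-3.740955, 1.416071]
Step 3: Dot product.
a^T * proj(x) = 1*(-3.740955) - 5*1.416071 = -10.8213


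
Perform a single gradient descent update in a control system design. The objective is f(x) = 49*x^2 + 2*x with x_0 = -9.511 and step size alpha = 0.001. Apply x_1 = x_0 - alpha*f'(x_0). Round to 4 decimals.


We compute the gradient at x_0 and apply the update.
f'(x) = 98*x + 2
f'(-9.511) = 98*-9.511 + 2 = -930.078
x_1 = -9.511 - 0.001*-930.078 = -8.5809


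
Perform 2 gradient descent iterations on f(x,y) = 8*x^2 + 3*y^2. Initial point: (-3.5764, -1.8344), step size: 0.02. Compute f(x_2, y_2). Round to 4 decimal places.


Gradient descent on f(x,y) = 8*x^2 + 3*y^2.
Starting point: (-3.5764, -1.8344), alpha = 0.02
Step 1: grad_x = 2*8*-3.5764 = -57.2224, grad_y = 2*3*-1.8344 = -11.0064
  x_1 = -3.5764 - 0.02*-57.2224 = -2.432
  y_1 = -1.8344 - 0.02*-11.0064 = -1.6143
Step 2: grad_x = 2*8*-2.432 = -38.9112, grad_y = 2*3*-1.6143 = -9.6856
  x_2 = -2.432 - 0.02*-38.9112 = -1.6537
  y_2 = -1.6143 - 0.02*-9.6856 = -1.4206
f(-1.6537, -1.4206) = 8*(-1.6537)^2 + 3*(-1.4206)^2 = 27.9325


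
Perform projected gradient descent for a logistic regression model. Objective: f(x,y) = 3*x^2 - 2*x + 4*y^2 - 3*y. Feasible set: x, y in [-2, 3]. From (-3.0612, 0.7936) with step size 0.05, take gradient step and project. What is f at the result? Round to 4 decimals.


Step 1: Compute gradient at (-3.0612, 0.7936).
grad_x = 2*3*-3.0612 - 2 = -20.3672
grad_y = 2*4*0.7936 - 3 = 3.3488
Step 2: Gradient step.
x_raw = -3.0612 - 0.05*-20.3672 = -2.0428
y_raw = 0.7936 - 0.05*3.3488 = 0.6262
Step 3: Project onto [-2, 3].
x_proj = clip(-2.0428) = -2.0
y_proj = clip(0.6262) = 0.6262
Step 4: Evaluate f.
f(-2.0, 0.6262) = 15.6898


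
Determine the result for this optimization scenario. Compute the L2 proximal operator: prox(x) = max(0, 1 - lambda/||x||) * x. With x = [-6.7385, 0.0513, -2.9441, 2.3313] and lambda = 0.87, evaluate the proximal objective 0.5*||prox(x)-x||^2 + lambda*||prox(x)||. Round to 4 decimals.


Step 1: Compute ||x||.
||x|| = 7.7144
Step 2: Compute scaling factor.
scale = max(0, 1 - 0.87/7.7144) = 0.8872
Step 3: prox(x) = [-5.9786, 0.0455, -2.6121, 2.0684]
||prox(x)|| = 6.8444
Step 4: Proximal objective.
0.5*||prox-x||^2 = 0.3785
lambda*||prox|| = 5.9546
Total = 6.3331


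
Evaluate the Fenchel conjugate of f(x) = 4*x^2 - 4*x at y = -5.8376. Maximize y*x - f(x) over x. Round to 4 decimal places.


f*(y) = sup_x {y*x - a*x^2 - b*x} = sup_x {(y-b)*x - a*x^2}
FOC: (y - b) - 2a*x = 0 => x* = (y - b)/(2a)
x* = (-5.8376 + 4)/(2*4) = -0.2297
f*(-5.8376) = (y-b)^2/(4a) = (-5.8376 + 4)^2/(4*4)
= 3.3768/16 = 0.211


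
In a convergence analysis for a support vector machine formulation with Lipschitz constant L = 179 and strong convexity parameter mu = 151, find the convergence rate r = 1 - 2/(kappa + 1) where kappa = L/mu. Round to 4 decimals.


Step 1: Compute the condition number.
kappa = L/mu = 179/151 = 1.1854
Step 2: Compute the convergence rate.
r = 1 - 2/(kappa + 1) = 1 - 2*mu/(L + mu) = (L - mu)/(L + mu) = 28/330 = 0.0848


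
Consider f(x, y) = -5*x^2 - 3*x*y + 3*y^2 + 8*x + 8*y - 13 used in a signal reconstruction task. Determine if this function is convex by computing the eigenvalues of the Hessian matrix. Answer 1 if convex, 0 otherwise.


The Hessian of f(x,y) = -5*x^2 - 3*x*y + 3*y^2 + 8*x + 8*y - 13 is:
H = [[-10, -3], [-3, 6]]
Trace = -10 + 6 = -4
Determinant = -10*6 - (-3)^2 = -69
Discriminant = (-4)^2 - 4*-69 = 292.0
Eigenvalues: lambda_1 = -10.544, lambda_2 = 6.544
The function is not convex.

0


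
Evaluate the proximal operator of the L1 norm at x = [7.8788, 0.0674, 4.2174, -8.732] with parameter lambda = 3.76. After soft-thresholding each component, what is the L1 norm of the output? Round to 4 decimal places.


Soft-thresholding with lambda = 3.76:
prox(7.8788) = sign(7.8788)*max(|7.8788| - 3.76, 0) = 4.1188
prox(0.0674) = sign(0.0674)*max(|0.0674| - 3.76, 0) = 0.0
prox(4.2174) = sign(4.2174)*max(|4.2174| - 3.76, 0) = 0.4574
prox(-8.732) = sign(-8.732)*max(|-8.732| - 3.76, 0) = -4.972
prox(x) = [4.1188, 0.0, 0.4574, -4.972]
||prox(x)||_1 = 4.1188 + 0.0 + 0.4574 + 4.972 = 9.5482


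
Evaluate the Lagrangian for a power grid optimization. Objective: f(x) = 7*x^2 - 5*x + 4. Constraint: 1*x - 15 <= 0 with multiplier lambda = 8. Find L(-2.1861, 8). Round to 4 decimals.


Step 1: Evaluate f(x).
f(-2.1861) = 7*(-2.1861)^2 - 5*(-2.1861) + 4 = 48.3837
Step 2: Evaluate g(x).
g(-2.1861) = 1*-2.1861 - 15 = -17.1861
Step 3: Compute Lagrangian.
L = 48.3837 + 8*-17.1861 = -89.1051


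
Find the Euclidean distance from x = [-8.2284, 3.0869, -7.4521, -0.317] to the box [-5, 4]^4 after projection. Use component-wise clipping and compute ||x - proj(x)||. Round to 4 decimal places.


Project each component onto [-5, 4].
clip(-8.2284) = -5.0, clip(3.0869) = 3.0869, clip(-7.4521) = -5.0, clip(-0.317) = -0.317
Projection = [-5.0, 3.0869, -5.0, -0.317]
Squared diffs: [10.4226, 0.0, 6.0128, 0.0]
Distance = sqrt(16.4354) = 4.0541


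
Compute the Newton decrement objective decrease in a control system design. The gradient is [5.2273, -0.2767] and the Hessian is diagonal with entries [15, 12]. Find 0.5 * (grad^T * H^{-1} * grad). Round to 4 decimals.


Step 1: H is diagonal, so H^(-1) * g = [0.3485, -0.0231].
Step 2: g^T H^(-1) g = sum_i g_i^2 / H_ii
  = (5.2273)^2/15 + (-0.2767)^2/12
  = 1.8216 + 0.0064 = 1.828
Step 3: Objective decrease = 0.5 * g^T H^(-1) g = 0.914


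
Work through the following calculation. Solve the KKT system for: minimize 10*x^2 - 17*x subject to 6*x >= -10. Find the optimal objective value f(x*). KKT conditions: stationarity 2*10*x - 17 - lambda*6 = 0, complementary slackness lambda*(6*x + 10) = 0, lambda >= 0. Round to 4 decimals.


Step 1: Try lambda = 0 (constraint inactive).
Stationarity: 2*10*x - 17 = 0
x* = 17/(2*10) = 0.85
Check constraint: 6*0.85 = 5.1 >= -10 -- satisfied.
Step 2: Compute optimal value.
f(x*) = 10*0.85^2 - 17*0.85 = -7.225


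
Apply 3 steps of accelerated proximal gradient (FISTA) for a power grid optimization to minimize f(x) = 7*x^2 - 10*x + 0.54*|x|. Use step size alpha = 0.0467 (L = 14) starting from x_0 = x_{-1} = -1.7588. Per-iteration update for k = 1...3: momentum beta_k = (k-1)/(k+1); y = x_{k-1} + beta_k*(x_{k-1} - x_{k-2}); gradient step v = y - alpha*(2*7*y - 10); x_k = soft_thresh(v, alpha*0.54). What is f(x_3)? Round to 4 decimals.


FISTA on f(x) = 7*x^2 - 10*x + 0.54*|x|
L = 14, alpha = 0.0467
Iteration 1: beta = 0.0, y = -1.7588 + 0.0*(-1.7588 + 1.7588) = -1.7588
  grad(y) = -34.6232, v = y - alpha*grad = -0.1419
  prox(v) = soft_thresh(-0.1419, 0.0252) = -0.1167
Iteration 2: beta = 0.3333, y = -0.1167 + 0.3333*(-0.1167 + 1.7588) = 0.4307
  grad(y) = -3.9703, v = y - alpha*grad = 0.6161
  prox(v) = soft_thresh(0.6161, 0.0252) = 0.5909
Iteration 3: beta = 0.5, y = 0.5909 + 0.5*(0.5909 + 0.1167) = 0.9447
  grad(y) = 3.2254, v = y - alpha*grad = 0.794
  prox(v) = soft_thresh(0.794, 0.0252) = 0.7688
f(x_3) = 7*0.7688^2 - 10*0.7688 + 0.54*|0.7688| = -3.1354


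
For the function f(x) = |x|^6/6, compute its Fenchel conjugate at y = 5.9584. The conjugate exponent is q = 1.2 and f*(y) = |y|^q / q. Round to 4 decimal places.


The conjugate exponent q satisfies 1/p + 1/q = 1.
p = 6, so q = 6/(6 - 1) = 1.2
|y|^q = 5.9584^1.2 = 8.5144
f*(5.9584) = 8.5144 / 1.2 = 7.0954


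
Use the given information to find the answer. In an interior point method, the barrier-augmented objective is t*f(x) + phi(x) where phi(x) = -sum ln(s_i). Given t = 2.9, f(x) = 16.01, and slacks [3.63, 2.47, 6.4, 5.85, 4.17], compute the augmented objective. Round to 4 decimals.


Step 1: Compute log-barrier.
ln values: [1.2892, 0.9042, 1.8563, 1.7664, 1.4279]
phi = -(1.2892 + 0.9042 + 1.8563 + 1.7664 + 1.4279) = -7.2441
Step 2: Compute augmented objective.
t*f(x) = 2.9*16.01 = 46.429
Total = 46.429 - 7.2441 = 39.1849


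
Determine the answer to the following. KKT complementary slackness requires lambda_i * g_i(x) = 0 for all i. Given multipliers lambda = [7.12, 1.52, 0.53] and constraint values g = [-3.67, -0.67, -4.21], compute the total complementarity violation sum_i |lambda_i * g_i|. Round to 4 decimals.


KKT complementary slackness check:
lambda_1 * g_1 = 7.12 * -3.67 = -26.1304
lambda_2 * g_2 = 1.52 * -0.67 = -1.0184
lambda_3 * g_3 = 0.53 * -4.21 = -2.2313
Total violation = 26.1304 + 1.0184 + 2.2313 = 29.3801


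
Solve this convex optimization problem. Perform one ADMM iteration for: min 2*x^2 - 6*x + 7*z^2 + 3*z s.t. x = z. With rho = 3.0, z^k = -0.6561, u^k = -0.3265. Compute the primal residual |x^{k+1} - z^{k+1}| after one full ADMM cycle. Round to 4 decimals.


ADMM iteration with rho = 3.0, z^k = -0.6561, u^k = -0.3265
Step 1: x-update.
Minimize 2*x^2 - 6*x + (3.0/2)*(x + 0.6561 - 0.3265)^2
FOC: (2*2 + 3.0)*x = 6 + 3.0*(-0.6561 + 0.3265)
x^{k+1} = 0.7159
Step 2: z-update.
Minimize 7*z^2 + 3*z + (3.0/2)*(0.7159 - z - 0.3265)^2
FOC: (2*7 + 3.0)*z = -3 + 3.0*(0.7159 - 0.3265)
z^{k+1} = -0.1078
Step 3: u-update.
u^{k+1} = -0.3265 + 0.7159 + 0.1078 = 0.4971
Step 4: Primal residual = |0.7159 + 0.1078| = 0.8236


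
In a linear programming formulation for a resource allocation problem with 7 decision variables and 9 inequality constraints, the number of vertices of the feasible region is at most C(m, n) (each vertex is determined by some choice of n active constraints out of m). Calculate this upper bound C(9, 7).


Each vertex corresponds to some choice of n active constraints out of m, so the number of vertices is at most C(m, n) = m! / (n!(m-n)!).
m = 9, n = 7
Numerator: 9 * 8 * 7 * 6 * 5 * 4 * 3
Denominator: 7! = 5040
C(9, 7) = 36


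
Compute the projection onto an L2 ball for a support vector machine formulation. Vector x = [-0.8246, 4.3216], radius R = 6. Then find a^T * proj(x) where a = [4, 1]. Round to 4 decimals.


Step 1: Compute ||x|| (intermediates to 6 decimals).
||x|| = sqrt((-0.8246)^2 + 4.3216^2) = 4.399567
Step 2: Project.
Since ||x|| <= R, proj = x (no scaling needed).
proj(x) = [-0.8246, 4.3216]
Step 3: Dot product.
a^T * proj(x) = 4*(-0.8246) + 1*4.3216 = 1.0232


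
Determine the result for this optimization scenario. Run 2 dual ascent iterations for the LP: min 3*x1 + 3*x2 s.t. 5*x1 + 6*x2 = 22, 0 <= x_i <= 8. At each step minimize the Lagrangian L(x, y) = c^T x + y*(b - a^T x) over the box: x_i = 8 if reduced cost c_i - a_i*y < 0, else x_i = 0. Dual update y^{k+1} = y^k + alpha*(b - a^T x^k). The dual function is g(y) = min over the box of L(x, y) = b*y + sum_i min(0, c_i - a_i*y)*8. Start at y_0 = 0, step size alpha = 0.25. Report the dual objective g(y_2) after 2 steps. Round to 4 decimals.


Dual ascent for LP: min 3*x1 + 3*x2, 5*x1 + 6*x2 = 22, 0 <= x_i <= 8
Step 1: y^k = 0.0, reduced costs: (3.0, 3.0)
  x^k = (0.0, 0.0), subgradient = b - a^T x = 22.0
  y^{k+1} = 0.0 + 0.25*22.0 = 5.5
Step 2: y^k = 5.5, reduced costs: (-24.5, -30.0)
  x^k = (8.0, 8.0), subgradient = b - a^T x = -66.0
  y^{k+1} = 5.5 + 0.25*-66.0 = -11.0
Dual objective at y_2 = -11.0: reduced costs (58.0, 69.0), box minimizer x = (0.0, 0.0)
g(y_2) = b*y + (c1 - a1*y)*x1 + (c2 - a2*y)*x2 = 22*(-11.0) + 58.0*0.0 + 69.0*0.0 = -242.0 + 0.0 + 0.0 = -242.0


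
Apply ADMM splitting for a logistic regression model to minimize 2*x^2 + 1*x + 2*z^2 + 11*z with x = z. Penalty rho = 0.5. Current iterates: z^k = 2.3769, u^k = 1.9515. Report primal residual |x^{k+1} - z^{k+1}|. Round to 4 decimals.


ADMM iteration with rho = 0.5, z^k = 2.3769, u^k = 1.9515
Step 1: x-update.
Minimize 2*x^2 + 1*x + (0.5/2)*(x - 2.3769 + 1.9515)^2
FOC: (2*2 + 0.5)*x = -1 + 0.5*(2.3769 - 1.9515)
x^{k+1} = -0.175
Step 2: z-update.
Minimize 2*z^2 + 11*z + (0.5/2)*(-0.175 - z + 1.9515)^2
FOC: (2*2 + 0.5)*z = -11 + 0.5*(-0.175 + 1.9515)
z^{k+1} = -2.2471
Step 3: u-update.
u^{k+1} = 1.9515 - 0.175 + 2.2471 = 4.0236
Step 4: Primal residual = |-0.175 + 2.2471| = 2.0721


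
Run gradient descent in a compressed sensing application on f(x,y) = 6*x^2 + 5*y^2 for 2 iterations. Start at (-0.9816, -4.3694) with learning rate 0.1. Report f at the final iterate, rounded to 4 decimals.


Gradient descent on f(x,y) = 6*x^2 + 5*y^2.
Starting point: (-0.9816, -4.3694), alpha = 0.1
Step 1: grad_x = 2*6*-0.9816 = -11.7792, grad_y = 2*5*-4.3694 = -43.694
  x_1 = -0.9816 - 0.1*-11.7792 = 0.1963
  y_1 = -4.3694 - 0.1*-43.694 = 0.0
Step 2: grad_x = 2*6*0.1963 = 2.3558, grad_y = 2*5*0.0 = 0.0
  x_2 = 0.1963 - 0.1*2.3558 = -0.0393
  y_2 = 0.0 - 0.1*0.0 = 0.0
f(-0.0393, 0.0) = 6*(-0.0393)^2 + 5*0.0^2 = 0.0092


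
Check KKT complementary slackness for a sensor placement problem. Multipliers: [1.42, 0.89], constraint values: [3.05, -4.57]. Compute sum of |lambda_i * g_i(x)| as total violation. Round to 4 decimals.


KKT complementary slackness check:
lambda_1 * g_1 = 1.42 * 3.05 = 4.331
lambda_2 * g_2 = 0.89 * -4.57 = -4.0673
Total violation = 4.331 + 4.0673 = 8.3983


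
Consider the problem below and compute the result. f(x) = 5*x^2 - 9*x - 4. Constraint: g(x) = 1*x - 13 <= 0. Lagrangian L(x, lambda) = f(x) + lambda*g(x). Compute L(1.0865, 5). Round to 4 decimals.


Step 1: Evaluate f(x).
f(1.0865) = 5*1.0865^2 - 9*1.0865 - 4 = -7.8761
Step 2: Evaluate g(x).
g(1.0865) = 1*1.0865 - 13 = -11.9135
Step 3: Compute Lagrangian.
L = -7.8761 + 5*-11.9135 = -67.4436


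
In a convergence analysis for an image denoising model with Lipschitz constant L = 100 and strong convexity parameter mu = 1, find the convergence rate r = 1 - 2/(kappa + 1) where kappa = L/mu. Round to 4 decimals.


Step 1: Compute the condition number.
kappa = L/mu = 100/1 = 100.0
Step 2: Compute the convergence rate.
r = 1 - 2/(kappa + 1) = 1 - 2*mu/(L + mu) = (L - mu)/(L + mu) = 99/101 = 0.9802


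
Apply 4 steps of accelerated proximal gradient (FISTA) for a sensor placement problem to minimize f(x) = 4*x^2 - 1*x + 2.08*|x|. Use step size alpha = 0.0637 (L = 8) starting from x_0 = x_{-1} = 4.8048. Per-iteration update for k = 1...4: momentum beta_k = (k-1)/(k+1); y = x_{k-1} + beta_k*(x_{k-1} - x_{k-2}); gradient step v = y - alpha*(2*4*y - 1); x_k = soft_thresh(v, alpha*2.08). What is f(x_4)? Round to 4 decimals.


FISTA on f(x) = 4*x^2 - 1*x + 2.08*|x|
L = 8, alpha = 0.0637
Iteration 1: beta = 0.0, y = 4.8048 + 0.0*(4.8048 - 4.8048) = 4.8048
  grad(y) = 37.4384, v = y - alpha*grad = 2.42
  prox(v) = soft_thresh(2.42, 0.1325) = 2.2875
Iteration 2: beta = 0.3333, y = 2.2875 + 0.3333*(2.2875 - 4.8048) = 1.4484
  grad(y) = 10.587, v = y - alpha*grad = 0.774
  prox(v) = soft_thresh(0.774, 0.1325) = 0.6415
Iteration 3: beta = 0.5, y = 0.6415 + 0.5*(0.6415 - 2.2875) = -0.1815
  grad(y) = -2.4521, v = y - alpha*grad = -0.0253
  prox(v) = soft_thresh(-0.0253, 0.1325) = 0.0
Iteration 4: beta = 0.6, y = 0.0 + 0.6*(0.0 - 0.6415) = -0.3849
  grad(y) = -4.0791, v = y - alpha*grad = -0.1251
  prox(v) = soft_thresh(-0.1251, 0.1325) = 0.0
f(x_4) = 4*0.0^2 - 1*0.0 + 2.08*|0.0| = 0.0


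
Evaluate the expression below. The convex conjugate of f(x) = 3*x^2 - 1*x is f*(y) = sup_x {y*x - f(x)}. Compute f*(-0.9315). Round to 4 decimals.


f*(y) = sup_x {y*x - a*x^2 - b*x} = sup_x {(y-b)*x - a*x^2}
FOC: (y - b) - 2a*x = 0 => x* = (y - b)/(2a)
x* = (-0.9315 + 1)/(2*3) = 0.0114
f*(-0.9315) = (y-b)^2/(4a) = (-0.9315 + 1)^2/(4*3)
= 0.0047/12 = 0.0004


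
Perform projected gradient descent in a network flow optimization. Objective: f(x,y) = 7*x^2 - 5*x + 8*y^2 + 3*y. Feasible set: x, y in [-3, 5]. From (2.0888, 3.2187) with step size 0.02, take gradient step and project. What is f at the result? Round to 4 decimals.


Step 1: Compute gradient at (2.0888, 3.2187).
grad_x = 2*7*2.0888 - 5 = 24.2432
grad_y = 2*8*3.2187 + 3 = 54.4992
Step 2: Gradient step.
x_raw = 2.0888 - 0.02*24.2432 = 1.6039
y_raw = 3.2187 - 0.02*54.4992 = 2.1287
Step 3: Project onto [-3, 5].
x_proj = clip(1.6039) = 1.6039
y_proj = clip(2.1287) = 2.1287
Step 4: Evaluate f.
f(1.6039, 2.1287) = 52.6262


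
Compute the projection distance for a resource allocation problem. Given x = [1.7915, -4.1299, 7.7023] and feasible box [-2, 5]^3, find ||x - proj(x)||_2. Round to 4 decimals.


Project each component onto [-2, 5].
clip(1.7915) = 1.7915, clip(-4.1299) = -2.0, clip(7.7023) = 5.0
Projection = [1.7915, -2.0, 5.0]
Squared diffs: [0.0, 4.5365, 7.3024]
Distance = sqrt(11.8389) = 3.4408


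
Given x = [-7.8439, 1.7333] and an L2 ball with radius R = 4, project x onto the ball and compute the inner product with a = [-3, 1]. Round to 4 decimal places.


Step 1: Compute ||x|| (intermediates to 6 decimals).
||x|| = sqrt((-7.8439)^2 + 1.7333^2) = 8.033125
Step 2: Project.
Since ||x|| > R, scale = R/||x|| = 4/8.033125 = 0.497938, proj(x) = scale * x
proj(x) = [-3.905776, 0.863076]
Step 3: Dot product.
a^T * proj(x) = -3*(-3.905776) + 1*0.863076 = 12.5804


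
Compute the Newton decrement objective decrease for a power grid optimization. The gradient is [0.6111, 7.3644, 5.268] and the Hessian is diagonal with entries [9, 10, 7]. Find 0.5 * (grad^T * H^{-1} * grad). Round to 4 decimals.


Step 1: H is diagonal, so H^(-1) * g = [0.0679, 0.7364, 0.7526].
Step 2: g^T H^(-1) g = sum_i g_i^2 / H_ii
  = (0.6111)^2/9 + (7.3644)^2/10 + (5.268)^2/7
  = 0.0415 + 5.4234 + 3.9645 = 9.4295
Step 3: Objective decrease = 0.5 * g^T H^(-1) g = 4.7147


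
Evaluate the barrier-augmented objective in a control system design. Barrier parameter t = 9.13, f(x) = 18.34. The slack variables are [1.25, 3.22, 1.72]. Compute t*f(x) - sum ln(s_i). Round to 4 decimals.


Step 1: Compute log-barrier.
ln values: [0.2231, 1.1694, 0.5423]
phi = -(0.2231 + 1.1694 + 0.5423) = -1.9348
Step 2: Compute augmented objective.
t*f(x) = 9.13*18.34 = 167.4442
Total = 167.4442 - 1.9348 = 165.5094


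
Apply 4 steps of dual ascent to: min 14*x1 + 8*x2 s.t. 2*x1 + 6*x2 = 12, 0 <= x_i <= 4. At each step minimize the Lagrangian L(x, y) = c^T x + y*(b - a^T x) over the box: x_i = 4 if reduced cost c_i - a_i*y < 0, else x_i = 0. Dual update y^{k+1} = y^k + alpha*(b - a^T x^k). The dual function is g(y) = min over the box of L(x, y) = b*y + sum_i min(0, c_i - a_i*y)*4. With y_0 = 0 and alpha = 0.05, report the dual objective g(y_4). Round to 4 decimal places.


Dual ascent for LP: min 14*x1 + 8*x2, 2*x1 + 6*x2 = 12, 0 <= x_i <= 4
Step 1: y^k = 0.0, reduced costs: (14.0, 8.0)
  x^k = (0.0, 0.0), subgradient = b - a^T x = 12.0
  y^{k+1} = 0.0 + 0.05*12.0 = 0.6
Step 2: y^k = 0.6, reduced costs: (12.8, 4.4)
  x^k = (0.0, 0.0), subgradient = b - a^T x = 12.0
  y^{k+1} = 0.6 + 0.05*12.0 = 1.2
Step 3: y^k = 1.2, reduced costs: (11.6, 0.8)
  x^k = (0.0, 0.0), subgradient = b - a^T x = 12.0
  y^{k+1} = 1.2 + 0.05*12.0 = 1.8
Step 4: y^k = 1.8, reduced costs: (10.4, -2.8)
  x^k = (0.0, 4.0), subgradient = b - a^T x = -12.0
  y^{k+1} = 1.8 + 0.05*-12.0 = 1.2
Dual objective at y_4 = 1.2: reduced costs (11.6, 0.8), box minimizer x = (0.0, 0.0)
g(y_4) = b*y + (c1 - a1*y)*x1 + (c2 - a2*y)*x2 = 12*1.2 + 11.6*0.0 + 0.8*0.0 = 14.4 + 0.0 + 0.0 = 14.4


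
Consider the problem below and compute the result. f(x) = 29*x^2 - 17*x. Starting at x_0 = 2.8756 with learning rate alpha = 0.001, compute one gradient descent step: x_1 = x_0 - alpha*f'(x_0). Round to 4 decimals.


We compute the gradient at x_0 and apply the update.
f'(x) = 58*x - 17
f'(2.8756) = 58*2.8756 - 17 = 149.7848
x_1 = 2.8756 - 0.001*149.7848 = 2.7258


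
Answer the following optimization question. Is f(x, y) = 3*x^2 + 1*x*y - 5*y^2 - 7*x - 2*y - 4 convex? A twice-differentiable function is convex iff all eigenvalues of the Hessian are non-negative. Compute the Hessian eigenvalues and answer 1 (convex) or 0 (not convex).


The Hessian of f(x,y) = 3*x^2 + 1*x*y - 5*y^2 - 7*x - 2*y - 4 is:
H = [[6, 1], [1, -10]]
Trace = 6 - 10 = -4
Determinant = 6*-10 - (1)^2 = -61
Discriminant = (-4)^2 - 4*-61 = 260.0
Eigenvalues: lambda_1 = -10.0623, lambda_2 = 6.0623
The function is not convex.

0


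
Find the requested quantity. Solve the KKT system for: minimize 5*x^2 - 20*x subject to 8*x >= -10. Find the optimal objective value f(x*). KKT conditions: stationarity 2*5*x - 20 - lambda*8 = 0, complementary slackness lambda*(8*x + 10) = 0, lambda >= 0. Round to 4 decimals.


Step 1: Try lambda = 0 (constraint inactive).
Stationarity: 2*5*x - 20 = 0
x* = 20/(2*5) = 2.0
Check constraint: 8*2.0 = 16.0 >= -10 -- satisfied.
Step 2: Compute optimal value.
f(x*) = 5*2.0^2 - 20*2.0 = -20.0


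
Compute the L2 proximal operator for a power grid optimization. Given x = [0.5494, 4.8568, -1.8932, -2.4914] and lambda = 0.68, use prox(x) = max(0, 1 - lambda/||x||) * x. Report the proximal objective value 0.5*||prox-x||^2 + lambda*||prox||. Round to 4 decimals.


Step 1: Compute ||x||.
||x|| = 5.8036
Step 2: Compute scaling factor.
scale = max(0, 1 - 0.68/5.8036) = 0.8828
Step 3: prox(x) = [0.485, 4.2877, -1.6714, -2.1995]
||prox(x)|| = 5.1236
Step 4: Proximal objective.
0.5*||prox-x||^2 = 0.2312
lambda*||prox|| = 3.484
Total = 3.7152


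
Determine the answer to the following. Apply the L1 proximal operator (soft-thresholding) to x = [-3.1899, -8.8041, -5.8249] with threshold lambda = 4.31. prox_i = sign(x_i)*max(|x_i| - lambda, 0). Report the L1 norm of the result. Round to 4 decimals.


Soft-thresholding with lambda = 4.31:
prox(-3.1899) = sign(-3.1899)*max(|-3.1899| - 4.31, 0) = 0.0
prox(-8.8041) = sign(-8.8041)*max(|-8.8041| - 4.31, 0) = -4.4941
prox(-5.8249) = sign(-5.8249)*max(|-5.8249| - 4.31, 0) = -1.5149
prox(x) = [0.0, -4.4941, -1.5149]
||prox(x)||_1 = 0.0 + 4.4941 + 1.5149 = 6.009


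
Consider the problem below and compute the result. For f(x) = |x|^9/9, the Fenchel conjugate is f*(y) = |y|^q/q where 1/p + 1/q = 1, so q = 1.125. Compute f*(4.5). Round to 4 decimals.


The conjugate exponent q satisfies 1/p + 1/q = 1.
p = 9, so q = 9/(9 - 1) = 1.125
|y|^q = 4.5^1.125 = 5.4308
f*(4.5) = 5.4308 / 1.125 = 4.8274


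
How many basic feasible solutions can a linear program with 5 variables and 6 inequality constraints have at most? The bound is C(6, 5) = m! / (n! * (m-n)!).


Each vertex corresponds to some choice of n active constraints out of m, so the number of vertices is at most C(m, n) = m! / (n!(m-n)!).
m = 6, n = 5
Numerator: 6 * 5 * 4 * 3 * 2
Denominator: 5! = 120
C(6, 5) = 6


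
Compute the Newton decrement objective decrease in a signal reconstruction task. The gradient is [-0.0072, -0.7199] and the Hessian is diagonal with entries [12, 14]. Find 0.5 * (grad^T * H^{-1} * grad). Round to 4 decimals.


Step 1: H is diagonal, so H^(-1) * g = [-0.0006, -0.0514].
Step 2: g^T H^(-1) g = sum_i g_i^2 / H_ii
  = (-0.0072)^2/12 + (-0.7199)^2/14
  = 0.0 + 0.037 = 0.037
Step 3: Objective decrease = 0.5 * g^T H^(-1) g = 0.0185


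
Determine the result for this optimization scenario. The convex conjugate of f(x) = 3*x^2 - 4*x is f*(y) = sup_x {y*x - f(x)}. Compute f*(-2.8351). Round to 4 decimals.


f*(y) = sup_x {y*x - a*x^2 - b*x} = sup_x {(y-b)*x - a*x^2}
FOC: (y - b) - 2a*x = 0 => x* = (y - b)/(2a)
x* = (-2.8351 + 4)/(2*3) = 0.1942
f*(-2.8351) = (y-b)^2/(4a) = (-2.8351 + 4)^2/(4*3)
= 1.357/12 = 0.1131


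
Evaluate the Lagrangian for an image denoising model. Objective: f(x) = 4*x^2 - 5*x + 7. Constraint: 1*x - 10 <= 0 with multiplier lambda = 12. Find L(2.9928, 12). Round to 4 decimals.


Step 1: Evaluate f(x).
f(2.9928) = 4*2.9928^2 - 5*2.9928 + 7 = 27.8634
Step 2: Evaluate g(x).
g(2.9928) = 1*2.9928 - 10 = -7.0072
Step 3: Compute Lagrangian.
L = 27.8634 + 12*-7.0072 = -56.223


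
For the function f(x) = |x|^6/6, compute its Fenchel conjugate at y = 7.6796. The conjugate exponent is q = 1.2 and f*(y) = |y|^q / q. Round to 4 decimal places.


The conjugate exponent q satisfies 1/p + 1/q = 1.
p = 6, so q = 6/(6 - 1) = 1.2
|y|^q = 7.6796^1.2 = 11.5453
f*(7.6796) = 11.5453 / 1.2 = 9.6211


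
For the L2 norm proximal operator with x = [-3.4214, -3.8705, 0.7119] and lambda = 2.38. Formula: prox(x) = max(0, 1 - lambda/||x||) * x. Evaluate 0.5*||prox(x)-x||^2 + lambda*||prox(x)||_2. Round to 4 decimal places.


Step 1: Compute ||x||.
||x|| = 5.2147
Step 2: Compute scaling factor.
scale = max(0, 1 - 2.38/5.2147) = 0.5436
Step 3: prox(x) = [-1.8599, -2.104, 0.387]
||prox(x)|| = 2.8347
Step 4: Proximal objective.
0.5*||prox-x||^2 = 2.8322
lambda*||prox|| = 6.7466
Total = 9.5789


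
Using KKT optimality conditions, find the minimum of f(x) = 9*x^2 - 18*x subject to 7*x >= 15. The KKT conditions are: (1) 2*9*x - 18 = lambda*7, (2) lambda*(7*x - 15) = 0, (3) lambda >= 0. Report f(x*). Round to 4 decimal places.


Step 1: Try lambda = 0 (constraint inactive).
x_unc = 18/(2*9) = 1.0
Check: 7*1.0 = 7.0 < 15 -- violated!
Step 2: Constraint must be active: 7*x = 15
x* = 15/7 = 2.1429 (rounded; the exact value 15/7 is used below)
lambda = (2*9*(15/7) - 18)/7 = 2.9388
Step 3: Compute optimal value.
f(x*) = 9*(15/7)^2 - 18*(15/7) = 2.7551


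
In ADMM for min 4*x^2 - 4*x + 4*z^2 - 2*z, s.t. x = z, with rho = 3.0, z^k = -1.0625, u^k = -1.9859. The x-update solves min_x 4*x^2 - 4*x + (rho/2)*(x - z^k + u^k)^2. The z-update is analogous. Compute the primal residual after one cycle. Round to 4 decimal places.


ADMM iteration with rho = 3.0, z^k = -1.0625, u^k = -1.9859
Step 1: x-update.
Minimize 4*x^2 - 4*x + (3.0/2)*(x + 1.0625 - 1.9859)^2
FOC: (2*4 + 3.0)*x = 4 + 3.0*(-1.0625 + 1.9859)
x^{k+1} = 0.6155
Step 2: z-update.
Minimize 4*z^2 - 2*z + (3.0/2)*(0.6155 - z - 1.9859)^2
FOC: (2*4 + 3.0)*z = 2 + 3.0*(0.6155 - 1.9859)
z^{k+1} = -0.1919
Step 3: u-update.
u^{k+1} = -1.9859 + 0.6155 + 0.1919 = -1.1785
Step 4: Primal residual = |0.6155 + 0.1919| = 0.8074


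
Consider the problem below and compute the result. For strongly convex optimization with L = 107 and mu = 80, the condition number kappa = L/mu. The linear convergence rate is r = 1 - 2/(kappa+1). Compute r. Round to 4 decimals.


Step 1: Compute the condition number.
kappa = L/mu = 107/80 = 1.3375
Step 2: Compute the convergence rate.
r = 1 - 2/(kappa + 1) = 1 - 2*mu/(L + mu) = (L - mu)/(L + mu) = 27/187 = 0.1444


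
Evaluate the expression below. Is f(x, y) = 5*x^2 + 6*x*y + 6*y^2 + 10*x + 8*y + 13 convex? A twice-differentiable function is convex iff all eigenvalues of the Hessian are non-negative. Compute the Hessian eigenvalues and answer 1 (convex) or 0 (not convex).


The Hessian of f(x,y) = 5*x^2 + 6*x*y + 6*y^2 + 10*x + 8*y + 13 is:
H = [[10, 6], [6, 12]]
Trace = 10 + 12 = 22
Determinant = 10*12 - (6)^2 = 84
Discriminant = (22)^2 - 4*84 = 148.0
Eigenvalues: lambda_1 = 4.9172, lambda_2 = 17.0828
The function is convex.

1


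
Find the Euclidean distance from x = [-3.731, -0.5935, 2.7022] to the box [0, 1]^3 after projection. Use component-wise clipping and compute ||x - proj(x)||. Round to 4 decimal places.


Project each component onto [0, 1].
clip(-3.731) = 0.0, clip(-0.5935) = 0.0, clip(2.7022) = 1.0
Projection = [0.0, 0.0, 1.0]
Squared diffs: [13.9204, 0.3522, 2.8975]
Distance = sqrt(17.1701) = 4.1437
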